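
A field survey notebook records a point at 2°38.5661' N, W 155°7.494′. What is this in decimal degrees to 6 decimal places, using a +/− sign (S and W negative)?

2.642768, -155.124900

φ: 38.5661′ = 0.642768°; total 2.6427683
N ⇒ keep positive
Longitude: 155 + 7.494/60 = 155.1249000
hemisphere W, so the sign is −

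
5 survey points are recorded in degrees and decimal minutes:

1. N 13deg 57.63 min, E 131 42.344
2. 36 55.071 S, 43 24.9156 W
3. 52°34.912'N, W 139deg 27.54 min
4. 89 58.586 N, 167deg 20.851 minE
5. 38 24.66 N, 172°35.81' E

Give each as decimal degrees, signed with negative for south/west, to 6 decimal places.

1. 13.960500, 131.705733
2. -36.917850, -43.415260
3. 52.581867, -139.459000
4. 89.976433, 167.347517
5. 38.411000, 172.596833

Point 1:
  Lat: 57.63′ = 0.960500°; total 13.9605000
  N → positive
  Longitude: 42.344′ = 0.705733°; total 131.7057333
  E ⇒ keep positive
Point 2:
  Lat: 55.071′ = 0.917850°; total 36.9178500
  hemisphere S, so the sign is −
  Longitude: 24.9156′ = 0.415260°; total 43.4152600
  W ⇒ negate
Point 3:
  φ: 34.912′ = 0.581867°; total 52.5818667
  N → positive
  Longitude: 27.54′ = 0.459000°; total 139.4590000
  W → negative
Point 4:
  φ: 58.586′ = 0.976433°; total 89.9764333
  N → positive
  λ: 167 + 20.851/60 = 167.3475167
  E → positive
Point 5:
  Latitude: 24.66′ = 0.411000°; total 38.4110000
  N ⇒ keep positive
  Lon: 172 + 35.81/60 = 172.5968333
  E → positive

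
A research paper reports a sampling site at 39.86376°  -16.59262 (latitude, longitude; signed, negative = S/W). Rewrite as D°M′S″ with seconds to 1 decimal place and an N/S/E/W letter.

39°51′49.5″ N, 16°35′33.4″ W

Lat: 0.863760° → 51.82560′; 0.82560 × 60 = 49.536″
Longitude is negative → W; |value| = 16.592620
λ: 0.592620° → 35.55720′; 0.55720 × 60 = 33.432″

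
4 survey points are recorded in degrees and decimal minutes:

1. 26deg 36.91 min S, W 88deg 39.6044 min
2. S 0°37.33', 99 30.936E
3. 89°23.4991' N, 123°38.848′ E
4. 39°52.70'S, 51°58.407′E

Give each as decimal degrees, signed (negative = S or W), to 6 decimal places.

1. -26.615167, -88.660073
2. -0.622167, 99.515600
3. 89.391652, 123.647467
4. -39.878333, 51.973450

Point 1:
  φ: 36.91′ = 0.615167°; total 26.6151667
  hemisphere S, so the sign is −
  Longitude: 39.6044′ = 0.660073°; total 88.6600733
  hemisphere W, so the sign is −
Point 2:
  Latitude: 37.33′ = 0.622167°; total 0.6221667
  S ⇒ negate
  λ: 30.936′ = 0.515600°; total 99.5156000
  E ⇒ keep positive
Point 3:
  Lat: 23.4991′ = 0.391652°; total 89.3916517
  N ⇒ keep positive
  Longitude: 38.848′ = 0.647467°; total 123.6474667
  E → positive
Point 4:
  Lat: 52.7′ = 0.878333°; total 39.8783333
  hemisphere S, so the sign is −
  Longitude: 58.407′ = 0.973450°; total 51.9734500
  E ⇒ keep positive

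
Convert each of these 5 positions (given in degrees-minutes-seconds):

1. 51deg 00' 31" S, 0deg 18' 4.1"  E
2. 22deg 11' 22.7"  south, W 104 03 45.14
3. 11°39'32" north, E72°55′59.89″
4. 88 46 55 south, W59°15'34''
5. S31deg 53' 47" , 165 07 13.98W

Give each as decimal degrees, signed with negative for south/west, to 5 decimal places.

Point 1:
  Latitude: 51 + 0/60 + 31/3600 = 51.008611
  S ⇒ negate
  Lon: 0 + 18/60 + 4.1/3600 = 0.301139
  E → positive
Point 2:
  Latitude: 11′ + 22.7″ = 11.37833′; 22 + 11.37833/60 = 22.189639
  S ⇒ negate
  Longitude: 3′ + 45.14″ = 3.75233′; 104 + 3.75233/60 = 104.062539
  W ⇒ negate
Point 3:
  Lat: 11° + 39/60 + 32/3600 = 11 + 0.650000 + 0.008889 = 11.658889
  N → positive
  Longitude: 55′ + 59.89″ = 55.99817′; 72 + 55.99817/60 = 72.933303
  E ⇒ keep positive
Point 4:
  Lat: 88 + 46/60 + 55/3600 = 88.781944
  S ⇒ negate
  Lon: 59 + 15/60 + 34/3600 = 59.259444
  W → negative
Point 5:
  Latitude: 31° + 53/60 + 47/3600 = 31 + 0.883333 + 0.013056 = 31.896389
  S → negative
  Longitude: 165° + 7/60 + 13.98/3600 = 165 + 0.116667 + 0.003883 = 165.120550
  W → negative

1. -51.00861, 0.30114
2. -22.18964, -104.06254
3. 11.65889, 72.93330
4. -88.78194, -59.25944
5. -31.89639, -165.12055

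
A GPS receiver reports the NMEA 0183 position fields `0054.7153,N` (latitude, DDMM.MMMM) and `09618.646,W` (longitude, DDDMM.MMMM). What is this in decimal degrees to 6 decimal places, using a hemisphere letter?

φ: degrees = first 2 digits = 0, minutes = 54.7153; 0 + 54.7153/60 = 0.9119217
λ: split at 3 digits → 096° and 18.646′; 96 + 18.646/60 = 96.3107667

0.911922° N, 96.310767° W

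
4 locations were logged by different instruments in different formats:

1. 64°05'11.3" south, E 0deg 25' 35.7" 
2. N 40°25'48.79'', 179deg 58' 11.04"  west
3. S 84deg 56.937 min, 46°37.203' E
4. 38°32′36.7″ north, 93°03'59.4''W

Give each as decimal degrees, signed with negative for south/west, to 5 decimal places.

1. -64.08647, 0.42658
2. 40.43022, -179.96973
3. -84.94895, 46.62005
4. 38.54353, -93.06650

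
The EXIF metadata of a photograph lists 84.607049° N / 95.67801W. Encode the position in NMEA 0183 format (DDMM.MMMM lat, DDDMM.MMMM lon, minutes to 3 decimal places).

8436.423,N / 09540.681,W

φ: 84° + 0.607049 × 60 = 84° 36.42294′
λ: 95° + 0.678010 × 60 = 95° 40.68060′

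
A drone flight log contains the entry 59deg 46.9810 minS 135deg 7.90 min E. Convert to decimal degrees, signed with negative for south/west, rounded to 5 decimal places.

Lat: 46.981′ = 0.783017°; total 59.783017
S ⇒ negate
Lon: 135 + 7.9/60 = 135.131667
E ⇒ keep positive

-59.78302, 135.13167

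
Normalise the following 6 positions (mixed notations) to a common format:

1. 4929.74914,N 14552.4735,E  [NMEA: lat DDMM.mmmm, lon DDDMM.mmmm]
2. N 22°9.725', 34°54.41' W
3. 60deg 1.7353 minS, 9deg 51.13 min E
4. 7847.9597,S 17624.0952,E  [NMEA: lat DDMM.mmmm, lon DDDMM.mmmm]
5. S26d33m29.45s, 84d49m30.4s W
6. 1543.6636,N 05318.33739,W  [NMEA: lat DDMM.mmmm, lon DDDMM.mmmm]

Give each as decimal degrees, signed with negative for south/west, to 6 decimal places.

Point 1:
  Latitude: degrees = first 2 digits = 49, minutes = 29.74914; 49 + 29.74914/60 = 49.4958190
  N → positive
  Longitude: split at 3 digits → 145° and 52.4735′; 145 + 52.4735/60 = 145.8745583
  E → positive
Point 2:
  φ: 22 + 9.725/60 = 22.1620833
  N ⇒ keep positive
  Lon: 34 + 54.41/60 = 34.9068333
  W ⇒ negate
Point 3:
  φ: 60 + 1.7353/60 = 60.0289217
  S ⇒ negate
  Longitude: 51.13′ = 0.852167°; total 9.8521667
  E ⇒ keep positive
Point 4:
  Latitude: split at 2 digits → 78° and 47.9597′; 78 + 47.9597/60 = 78.7993283
  hemisphere S, so the sign is −
  λ: degrees = first 3 digits = 176, minutes = 24.0952; 176 + 24.0952/60 = 176.4015867
  E → positive
Point 5:
  Latitude: 33′ + 29.45″ = 33.49083′; 26 + 33.49083/60 = 26.5581806
  hemisphere S, so the sign is −
  Lon: 84 + 49/60 + 30.4/3600 = 84.8251111
  W ⇒ negate
Point 6:
  φ: degrees = first 2 digits = 15, minutes = 43.6636; 15 + 43.6636/60 = 15.7277267
  N → positive
  λ: degrees = first 3 digits = 53, minutes = 18.33739; 53 + 18.33739/60 = 53.3056232
  hemisphere W, so the sign is −

1. 49.495819, 145.874558
2. 22.162083, -34.906833
3. -60.028922, 9.852167
4. -78.799328, 176.401587
5. -26.558181, -84.825111
6. 15.727727, -53.305623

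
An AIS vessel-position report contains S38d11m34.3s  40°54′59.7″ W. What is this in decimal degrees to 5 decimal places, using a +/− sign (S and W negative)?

Lat: 38 + 11/60 + 34.3/3600 = 38.192861
S → negative
Lon: 54′ + 59.7″ = 54.99500′; 40 + 54.99500/60 = 40.916583
W ⇒ negate

-38.19286, -40.91658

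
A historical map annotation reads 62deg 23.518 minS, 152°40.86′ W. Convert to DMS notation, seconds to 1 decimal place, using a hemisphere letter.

φ: 23.51800′ → 23′ and 0.51800 × 60 = 31.080″
Longitude: 40.86000′ → 40′ and 0.86000 × 60 = 51.600″

62°23′31.1″ S, 152°40′51.6″ W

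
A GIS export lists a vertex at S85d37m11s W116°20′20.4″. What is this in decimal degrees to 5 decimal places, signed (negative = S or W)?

-85.61972, -116.33900

Lat: 37′ + 11″ = 37.18333′; 85 + 37.18333/60 = 85.619722
S → negative
λ: 20′ + 20.4″ = 20.34000′; 116 + 20.34000/60 = 116.339000
W ⇒ negate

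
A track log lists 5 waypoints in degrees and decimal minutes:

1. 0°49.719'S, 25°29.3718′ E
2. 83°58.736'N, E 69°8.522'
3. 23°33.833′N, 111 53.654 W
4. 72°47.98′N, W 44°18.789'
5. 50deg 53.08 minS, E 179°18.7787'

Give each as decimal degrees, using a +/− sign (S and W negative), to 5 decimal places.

1. -0.82865, 25.48953
2. 83.97893, 69.14203
3. 23.56388, -111.89423
4. 72.79967, -44.31315
5. -50.88467, 179.31298

Point 1:
  Latitude: 49.719′ = 0.828650°; total 0.828650
  hemisphere S, so the sign is −
  λ: 25 + 29.3718/60 = 25.489530
  E ⇒ keep positive
Point 2:
  Lat: 83 + 58.736/60 = 83.978933
  N → positive
  Lon: 69 + 8.522/60 = 69.142033
  E ⇒ keep positive
Point 3:
  Lat: 23 + 33.833/60 = 23.563883
  N ⇒ keep positive
  Longitude: 111 + 53.654/60 = 111.894233
  W ⇒ negate
Point 4:
  Latitude: 47.98′ = 0.799667°; total 72.799667
  N → positive
  λ: 44 + 18.789/60 = 44.313150
  W ⇒ negate
Point 5:
  Latitude: 50 + 53.08/60 = 50.884667
  hemisphere S, so the sign is −
  Lon: 179 + 18.7787/60 = 179.312978
  E ⇒ keep positive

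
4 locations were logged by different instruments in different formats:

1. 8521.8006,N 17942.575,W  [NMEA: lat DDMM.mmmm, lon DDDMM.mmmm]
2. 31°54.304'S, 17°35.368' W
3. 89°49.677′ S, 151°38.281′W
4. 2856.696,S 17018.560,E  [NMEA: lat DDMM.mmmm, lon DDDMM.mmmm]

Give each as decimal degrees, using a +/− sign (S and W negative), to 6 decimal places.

Point 1:
  Lat: split at 2 digits → 85° and 21.8006′; 85 + 21.8006/60 = 85.3633433
  N → positive
  λ: degrees = first 3 digits = 179, minutes = 42.575; 179 + 42.575/60 = 179.7095833
  W → negative
Point 2:
  φ: 31 + 54.304/60 = 31.9050667
  hemisphere S, so the sign is −
  Longitude: 17 + 35.368/60 = 17.5894667
  W ⇒ negate
Point 3:
  φ: 49.677′ = 0.827950°; total 89.8279500
  hemisphere S, so the sign is −
  Longitude: 38.281′ = 0.638017°; total 151.6380167
  W → negative
Point 4:
  φ: degrees = first 2 digits = 28, minutes = 56.696; 28 + 56.696/60 = 28.9449333
  S ⇒ negate
  Lon: split at 3 digits → 170° and 18.56′; 170 + 18.56/60 = 170.3093333
  E ⇒ keep positive

1. 85.363343, -179.709583
2. -31.905067, -17.589467
3. -89.827950, -151.638017
4. -28.944933, 170.309333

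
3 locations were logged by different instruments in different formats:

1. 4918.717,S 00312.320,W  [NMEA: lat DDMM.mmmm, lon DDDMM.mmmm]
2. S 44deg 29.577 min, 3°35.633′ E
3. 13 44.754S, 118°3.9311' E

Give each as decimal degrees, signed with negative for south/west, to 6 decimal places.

1. -49.311950, -3.205333
2. -44.492950, 3.593883
3. -13.745900, 118.065518

Point 1:
  φ: split at 2 digits → 49° and 18.717′; 49 + 18.717/60 = 49.3119500
  hemisphere S, so the sign is −
  λ: degrees = first 3 digits = 3, minutes = 12.32; 3 + 12.32/60 = 3.2053333
  W → negative
Point 2:
  Latitude: 29.577′ = 0.492950°; total 44.4929500
  S ⇒ negate
  λ: 3 + 35.633/60 = 3.5938833
  E → positive
Point 3:
  Lat: 44.754′ = 0.745900°; total 13.7459000
  S → negative
  λ: 3.9311′ = 0.065518°; total 118.0655183
  E ⇒ keep positive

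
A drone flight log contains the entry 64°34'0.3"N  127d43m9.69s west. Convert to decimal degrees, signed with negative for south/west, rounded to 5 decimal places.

64.56675, -127.71936

φ: 64° + 34/60 + 0.3/3600 = 64 + 0.566667 + 0.000083 = 64.566750
N → positive
Longitude: 43′ + 9.69″ = 43.16150′; 127 + 43.16150/60 = 127.719358
hemisphere W, so the sign is −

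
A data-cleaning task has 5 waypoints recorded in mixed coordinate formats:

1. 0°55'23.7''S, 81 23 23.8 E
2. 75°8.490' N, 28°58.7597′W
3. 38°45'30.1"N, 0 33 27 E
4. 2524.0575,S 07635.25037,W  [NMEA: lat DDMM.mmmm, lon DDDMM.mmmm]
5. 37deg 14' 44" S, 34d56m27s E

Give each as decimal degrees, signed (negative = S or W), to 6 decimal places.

1. -0.923250, 81.389944
2. 75.141500, -28.979328
3. 38.758361, 0.557500
4. -25.400958, -76.587506
5. -37.245556, 34.940833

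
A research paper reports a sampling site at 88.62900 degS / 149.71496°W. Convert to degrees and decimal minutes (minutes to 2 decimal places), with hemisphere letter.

88° 37.74′ S, 149° 42.90′ W

φ: fractional part 0.629000 → 37.7400 minutes
Longitude: minutes = (149.714960 − 149) × 60 = 42.8976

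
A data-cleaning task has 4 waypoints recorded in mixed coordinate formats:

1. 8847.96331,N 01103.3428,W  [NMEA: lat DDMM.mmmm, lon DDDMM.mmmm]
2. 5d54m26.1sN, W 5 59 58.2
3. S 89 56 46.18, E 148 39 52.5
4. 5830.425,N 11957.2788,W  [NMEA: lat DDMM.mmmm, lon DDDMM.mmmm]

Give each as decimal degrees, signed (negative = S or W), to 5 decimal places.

Point 1:
  Latitude: split at 2 digits → 88° and 47.96331′; 88 + 47.96331/60 = 88.799389
  N ⇒ keep positive
  Longitude: split at 3 digits → 011° and 3.3428′; 11 + 3.3428/60 = 11.055713
  W → negative
Point 2:
  Latitude: 5 + 54/60 + 26.1/3600 = 5.907250
  N → positive
  Lon: 5° + 59/60 + 58.2/3600 = 5 + 0.983333 + 0.016167 = 5.999500
  hemisphere W, so the sign is −
Point 3:
  Latitude: 89° + 56/60 + 46.18/3600 = 89 + 0.933333 + 0.012828 = 89.946161
  S → negative
  Longitude: 39′ + 52.5″ = 39.87500′; 148 + 39.87500/60 = 148.664583
  E → positive
Point 4:
  Latitude: degrees = first 2 digits = 58, minutes = 30.425; 58 + 30.425/60 = 58.507083
  N → positive
  λ: degrees = first 3 digits = 119, minutes = 57.2788; 119 + 57.2788/60 = 119.954647
  W → negative

1. 88.79939, -11.05571
2. 5.90725, -5.99950
3. -89.94616, 148.66458
4. 58.50708, -119.95465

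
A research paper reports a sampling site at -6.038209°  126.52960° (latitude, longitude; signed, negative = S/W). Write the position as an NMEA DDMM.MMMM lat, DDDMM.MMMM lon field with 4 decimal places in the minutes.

Latitude is negative → S; |value| = 6.038209
Lat: fractional part 0.038209 → 2.292540 minutes
Lon: minutes = (126.529600 − 126) × 60 = 31.776000

0602.2925,S / 12631.7760,E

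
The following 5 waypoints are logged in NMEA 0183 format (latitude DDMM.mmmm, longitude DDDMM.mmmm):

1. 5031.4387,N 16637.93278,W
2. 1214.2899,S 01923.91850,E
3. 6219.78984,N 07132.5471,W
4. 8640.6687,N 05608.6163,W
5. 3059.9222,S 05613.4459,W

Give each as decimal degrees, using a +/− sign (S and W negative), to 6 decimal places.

1. 50.523978, -166.632213
2. -12.238165, 19.398642
3. 62.329831, -71.542452
4. 86.677812, -56.143605
5. -30.998703, -56.224098

Point 1:
  Lat: degrees = first 2 digits = 50, minutes = 31.4387; 50 + 31.4387/60 = 50.5239783
  N → positive
  λ: split at 3 digits → 166° and 37.93278′; 166 + 37.93278/60 = 166.6322130
  W ⇒ negate
Point 2:
  Lat: split at 2 digits → 12° and 14.2899′; 12 + 14.2899/60 = 12.2381650
  hemisphere S, so the sign is −
  Lon: degrees = first 3 digits = 19, minutes = 23.9185; 19 + 23.9185/60 = 19.3986417
  E → positive
Point 3:
  Latitude: degrees = first 2 digits = 62, minutes = 19.78984; 62 + 19.78984/60 = 62.3298307
  N → positive
  Lon: split at 3 digits → 071° and 32.5471′; 71 + 32.5471/60 = 71.5424517
  W ⇒ negate
Point 4:
  Lat: degrees = first 2 digits = 86, minutes = 40.6687; 86 + 40.6687/60 = 86.6778117
  N → positive
  Longitude: split at 3 digits → 056° and 8.6163′; 56 + 8.6163/60 = 56.1436050
  W → negative
Point 5:
  φ: degrees = first 2 digits = 30, minutes = 59.9222; 30 + 59.9222/60 = 30.9987033
  hemisphere S, so the sign is −
  λ: degrees = first 3 digits = 56, minutes = 13.4459; 56 + 13.4459/60 = 56.2240983
  hemisphere W, so the sign is −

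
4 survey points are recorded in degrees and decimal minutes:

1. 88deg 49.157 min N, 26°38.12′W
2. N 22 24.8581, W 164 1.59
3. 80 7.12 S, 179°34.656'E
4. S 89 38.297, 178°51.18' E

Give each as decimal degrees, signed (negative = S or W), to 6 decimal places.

Point 1:
  φ: 49.157′ = 0.819283°; total 88.8192833
  N → positive
  Lon: 26 + 38.12/60 = 26.6353333
  W ⇒ negate
Point 2:
  Latitude: 24.8581′ = 0.414302°; total 22.4143017
  N → positive
  λ: 1.59′ = 0.026500°; total 164.0265000
  hemisphere W, so the sign is −
Point 3:
  Lat: 7.12′ = 0.118667°; total 80.1186667
  S ⇒ negate
  λ: 179 + 34.656/60 = 179.5776000
  E → positive
Point 4:
  Latitude: 89 + 38.297/60 = 89.6382833
  S ⇒ negate
  λ: 51.18′ = 0.853000°; total 178.8530000
  E → positive

1. 88.819283, -26.635333
2. 22.414302, -164.026500
3. -80.118667, 179.577600
4. -89.638283, 178.853000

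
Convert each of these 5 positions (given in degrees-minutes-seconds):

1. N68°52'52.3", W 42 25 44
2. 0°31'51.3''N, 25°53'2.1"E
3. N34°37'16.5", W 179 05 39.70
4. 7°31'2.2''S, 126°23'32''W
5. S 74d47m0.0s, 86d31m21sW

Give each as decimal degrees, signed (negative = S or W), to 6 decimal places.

1. 68.881194, -42.428889
2. 0.530917, 25.883917
3. 34.621250, -179.094361
4. -7.517278, -126.392222
5. -74.783333, -86.522500

Point 1:
  Latitude: 52′ + 52.3″ = 52.87167′; 68 + 52.87167/60 = 68.8811944
  N ⇒ keep positive
  Lon: 42 + 25/60 + 44/3600 = 42.4288889
  W → negative
Point 2:
  φ: 0° + 31/60 + 51.3/3600 = 0 + 0.516667 + 0.014250 = 0.5309167
  N ⇒ keep positive
  λ: 25° + 53/60 + 2.1/3600 = 25 + 0.883333 + 0.000583 = 25.8839167
  E ⇒ keep positive
Point 3:
  φ: 34° + 37/60 + 16.5/3600 = 34 + 0.616667 + 0.004583 = 34.6212500
  N ⇒ keep positive
  Lon: 179 + 5/60 + 39.7/3600 = 179.0943611
  hemisphere W, so the sign is −
Point 4:
  φ: 31′ + 2.2″ = 31.03667′; 7 + 31.03667/60 = 7.5172778
  hemisphere S, so the sign is −
  Lon: 126 + 23/60 + 32/3600 = 126.3922222
  W ⇒ negate
Point 5:
  Latitude: 47′ + 0″ = 47.00000′; 74 + 47.00000/60 = 74.7833333
  S ⇒ negate
  Lon: 31′ + 21″ = 31.35000′; 86 + 31.35000/60 = 86.5225000
  W → negative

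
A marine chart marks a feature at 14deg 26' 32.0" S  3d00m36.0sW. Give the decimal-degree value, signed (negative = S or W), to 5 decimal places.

-14.44222, -3.01000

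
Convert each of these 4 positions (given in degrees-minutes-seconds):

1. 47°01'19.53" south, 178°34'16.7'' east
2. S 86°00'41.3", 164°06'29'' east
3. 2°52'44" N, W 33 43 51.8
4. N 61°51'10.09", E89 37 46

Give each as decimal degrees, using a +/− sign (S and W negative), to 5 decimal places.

1. -47.02209, 178.57131
2. -86.01147, 164.10806
3. 2.87889, -33.73106
4. 61.85280, 89.62944

Point 1:
  φ: 1′ + 19.53″ = 1.32550′; 47 + 1.32550/60 = 47.022092
  S ⇒ negate
  λ: 34′ + 16.7″ = 34.27833′; 178 + 34.27833/60 = 178.571306
  E ⇒ keep positive
Point 2:
  Lat: 86 + 0/60 + 41.3/3600 = 86.011472
  S → negative
  Lon: 6′ + 29″ = 6.48333′; 164 + 6.48333/60 = 164.108056
  E → positive
Point 3:
  φ: 2° + 52/60 + 44/3600 = 2 + 0.866667 + 0.012222 = 2.878889
  N ⇒ keep positive
  Longitude: 33 + 43/60 + 51.8/3600 = 33.731056
  hemisphere W, so the sign is −
Point 4:
  Latitude: 61 + 51/60 + 10.09/3600 = 61.852803
  N → positive
  λ: 89 + 37/60 + 46/3600 = 89.629444
  E → positive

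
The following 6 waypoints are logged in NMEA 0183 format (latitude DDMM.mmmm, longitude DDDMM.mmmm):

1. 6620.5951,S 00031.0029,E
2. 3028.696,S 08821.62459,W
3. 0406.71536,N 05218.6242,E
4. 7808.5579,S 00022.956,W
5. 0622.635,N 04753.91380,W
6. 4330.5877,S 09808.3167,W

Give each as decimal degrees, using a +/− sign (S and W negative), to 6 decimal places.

1. -66.343252, 0.516715
2. -30.478267, -88.360410
3. 4.111923, 52.310403
4. -78.142632, -0.382600
5. 6.377250, -47.898563
6. -43.509795, -98.138612

Point 1:
  φ: degrees = first 2 digits = 66, minutes = 20.5951; 66 + 20.5951/60 = 66.3432517
  S → negative
  Lon: degrees = first 3 digits = 0, minutes = 31.0029; 0 + 31.0029/60 = 0.5167150
  E → positive
Point 2:
  Lat: split at 2 digits → 30° and 28.696′; 30 + 28.696/60 = 30.4782667
  S ⇒ negate
  Longitude: degrees = first 3 digits = 88, minutes = 21.62459; 88 + 21.62459/60 = 88.3604098
  W ⇒ negate
Point 3:
  φ: degrees = first 2 digits = 4, minutes = 6.71536; 4 + 6.71536/60 = 4.1119227
  N ⇒ keep positive
  Lon: split at 3 digits → 052° and 18.6242′; 52 + 18.6242/60 = 52.3104033
  E → positive
Point 4:
  Latitude: split at 2 digits → 78° and 8.5579′; 78 + 8.5579/60 = 78.1426317
  S → negative
  Longitude: degrees = first 3 digits = 0, minutes = 22.956; 0 + 22.956/60 = 0.3826000
  W → negative
Point 5:
  Lat: split at 2 digits → 06° and 22.635′; 6 + 22.635/60 = 6.3772500
  N ⇒ keep positive
  Lon: degrees = first 3 digits = 47, minutes = 53.9138; 47 + 53.9138/60 = 47.8985633
  W ⇒ negate
Point 6:
  φ: split at 2 digits → 43° and 30.5877′; 43 + 30.5877/60 = 43.5097950
  hemisphere S, so the sign is −
  Lon: degrees = first 3 digits = 98, minutes = 8.3167; 98 + 8.3167/60 = 98.1386117
  W ⇒ negate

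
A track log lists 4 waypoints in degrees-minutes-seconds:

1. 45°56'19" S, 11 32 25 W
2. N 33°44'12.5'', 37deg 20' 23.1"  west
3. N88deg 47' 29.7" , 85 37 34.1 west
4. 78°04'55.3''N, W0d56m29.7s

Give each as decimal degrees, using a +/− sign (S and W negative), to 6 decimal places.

Point 1:
  φ: 56′ + 19″ = 56.31667′; 45 + 56.31667/60 = 45.9386111
  S → negative
  λ: 11 + 32/60 + 25/3600 = 11.5402778
  W ⇒ negate
Point 2:
  φ: 33° + 44/60 + 12.5/3600 = 33 + 0.733333 + 0.003472 = 33.7368056
  N ⇒ keep positive
  Lon: 20′ + 23.1″ = 20.38500′; 37 + 20.38500/60 = 37.3397500
  hemisphere W, so the sign is −
Point 3:
  Latitude: 47′ + 29.7″ = 47.49500′; 88 + 47.49500/60 = 88.7915833
  N → positive
  λ: 37′ + 34.1″ = 37.56833′; 85 + 37.56833/60 = 85.6261389
  W → negative
Point 4:
  Lat: 4′ + 55.3″ = 4.92167′; 78 + 4.92167/60 = 78.0820278
  N → positive
  Longitude: 56′ + 29.7″ = 56.49500′; 0 + 56.49500/60 = 0.9415833
  W ⇒ negate

1. -45.938611, -11.540278
2. 33.736806, -37.339750
3. 88.791583, -85.626139
4. 78.082028, -0.941583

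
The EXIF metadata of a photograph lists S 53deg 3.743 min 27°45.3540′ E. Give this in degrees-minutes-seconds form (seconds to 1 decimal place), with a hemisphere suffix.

53°03′44.6″ S, 27°45′21.2″ E

Lat: fractional minutes 0.74300 × 60 = 44.580″
Longitude: 45.35400′ → 45′ and 0.35400 × 60 = 21.240″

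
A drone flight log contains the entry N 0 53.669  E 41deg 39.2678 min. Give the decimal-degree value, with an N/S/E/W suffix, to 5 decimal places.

Lat: 53.669′ = 0.894483°; total 0.894483
λ: 39.2678′ = 0.654463°; total 41.654463

0.89448° N, 41.65446° E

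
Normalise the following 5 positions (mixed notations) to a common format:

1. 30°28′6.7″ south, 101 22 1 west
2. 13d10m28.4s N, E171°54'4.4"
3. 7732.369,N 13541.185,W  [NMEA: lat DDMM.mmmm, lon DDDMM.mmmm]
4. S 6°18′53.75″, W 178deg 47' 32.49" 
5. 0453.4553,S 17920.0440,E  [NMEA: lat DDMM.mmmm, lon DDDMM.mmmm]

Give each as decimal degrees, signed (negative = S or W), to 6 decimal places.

Point 1:
  Lat: 30 + 28/60 + 6.7/3600 = 30.4685278
  S ⇒ negate
  λ: 101° + 22/60 + 1/3600 = 101 + 0.366667 + 0.000278 = 101.3669444
  W → negative
Point 2:
  Latitude: 13 + 10/60 + 28.4/3600 = 13.1745556
  N → positive
  Longitude: 171° + 54/60 + 4.4/3600 = 171 + 0.900000 + 0.001222 = 171.9012222
  E → positive
Point 3:
  Latitude: split at 2 digits → 77° and 32.369′; 77 + 32.369/60 = 77.5394833
  N → positive
  λ: split at 3 digits → 135° and 41.185′; 135 + 41.185/60 = 135.6864167
  hemisphere W, so the sign is −
Point 4:
  φ: 18′ + 53.75″ = 18.89583′; 6 + 18.89583/60 = 6.3149306
  hemisphere S, so the sign is −
  Longitude: 178° + 47/60 + 32.49/3600 = 178 + 0.783333 + 0.009025 = 178.7923583
  hemisphere W, so the sign is −
Point 5:
  Lat: degrees = first 2 digits = 4, minutes = 53.4553; 4 + 53.4553/60 = 4.8909217
  S → negative
  λ: degrees = first 3 digits = 179, minutes = 20.044; 179 + 20.044/60 = 179.3340667
  E ⇒ keep positive

1. -30.468528, -101.366944
2. 13.174556, 171.901222
3. 77.539483, -135.686417
4. -6.314931, -178.792358
5. -4.890922, 179.334067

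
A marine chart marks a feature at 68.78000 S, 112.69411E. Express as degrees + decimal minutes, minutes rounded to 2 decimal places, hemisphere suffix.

φ: minutes = (68.780000 − 68) × 60 = 46.8000
Longitude: 112° + 0.694110 × 60 = 112° 41.6466′

68° 46.80′ S, 112° 41.65′ E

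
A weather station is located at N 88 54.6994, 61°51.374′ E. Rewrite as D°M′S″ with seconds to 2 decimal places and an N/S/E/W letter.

88°54′41.96″ N, 61°51′22.44″ E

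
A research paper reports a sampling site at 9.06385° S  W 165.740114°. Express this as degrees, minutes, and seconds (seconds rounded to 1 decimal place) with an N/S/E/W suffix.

Lat: 0.063850° → 3.83100′; 0.83100 × 60 = 49.860″
Longitude: 0.740114 × 60 = 44.40684′ → 44′, remainder × 60 = 24.410″

9°03′49.9″ S, 165°44′24.4″ W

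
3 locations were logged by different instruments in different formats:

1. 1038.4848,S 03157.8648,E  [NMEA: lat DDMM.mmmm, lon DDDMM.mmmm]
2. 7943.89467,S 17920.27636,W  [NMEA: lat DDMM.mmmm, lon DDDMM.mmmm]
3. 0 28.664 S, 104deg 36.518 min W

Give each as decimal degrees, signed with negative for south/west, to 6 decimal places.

1. -10.641413, 31.964413
2. -79.731578, -179.337939
3. -0.477733, -104.608633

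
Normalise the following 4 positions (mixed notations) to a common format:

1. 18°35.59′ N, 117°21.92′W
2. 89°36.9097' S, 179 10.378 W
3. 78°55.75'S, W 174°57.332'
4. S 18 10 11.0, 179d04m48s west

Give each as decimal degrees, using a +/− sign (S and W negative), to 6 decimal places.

1. 18.593167, -117.365333
2. -89.615162, -179.172967
3. -78.929167, -174.955533
4. -18.169722, -179.080000

Point 1:
  φ: 18 + 35.59/60 = 18.5931667
  N ⇒ keep positive
  λ: 117 + 21.92/60 = 117.3653333
  W → negative
Point 2:
  Lat: 89 + 36.9097/60 = 89.6151617
  S → negative
  Lon: 10.378′ = 0.172967°; total 179.1729667
  W → negative
Point 3:
  φ: 55.75′ = 0.929167°; total 78.9291667
  S → negative
  λ: 57.332′ = 0.955533°; total 174.9555333
  W ⇒ negate
Point 4:
  Lat: 18° + 10/60 + 11/3600 = 18 + 0.166667 + 0.003056 = 18.1697222
  S ⇒ negate
  λ: 179° + 4/60 + 48/3600 = 179 + 0.066667 + 0.013333 = 179.0800000
  W → negative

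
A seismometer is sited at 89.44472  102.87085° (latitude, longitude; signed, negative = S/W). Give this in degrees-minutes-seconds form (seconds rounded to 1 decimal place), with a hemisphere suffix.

89°26′41.0″ N, 102°52′15.1″ E

Latitude: 0.444720° → 26.68320′; 0.68320 × 60 = 40.992″
Longitude: whole degrees 102; 52.25100′ → 52′ and 15.060″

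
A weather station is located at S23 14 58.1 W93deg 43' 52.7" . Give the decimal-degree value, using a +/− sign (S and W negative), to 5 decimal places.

φ: 14′ + 58.1″ = 14.96833′; 23 + 14.96833/60 = 23.249472
S → negative
Lon: 93° + 43/60 + 52.7/3600 = 93 + 0.716667 + 0.014639 = 93.731306
W ⇒ negate

-23.24947, -93.73131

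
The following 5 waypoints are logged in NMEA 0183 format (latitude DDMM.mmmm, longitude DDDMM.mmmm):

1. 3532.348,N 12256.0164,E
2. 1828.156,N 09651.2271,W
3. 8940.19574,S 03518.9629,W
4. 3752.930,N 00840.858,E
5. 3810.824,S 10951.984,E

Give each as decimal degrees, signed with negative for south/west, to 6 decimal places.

Point 1:
  φ: degrees = first 2 digits = 35, minutes = 32.348; 35 + 32.348/60 = 35.5391333
  N ⇒ keep positive
  λ: degrees = first 3 digits = 122, minutes = 56.0164; 122 + 56.0164/60 = 122.9336067
  E → positive
Point 2:
  Lat: degrees = first 2 digits = 18, minutes = 28.156; 18 + 28.156/60 = 18.4692667
  N → positive
  Longitude: degrees = first 3 digits = 96, minutes = 51.2271; 96 + 51.2271/60 = 96.8537850
  W ⇒ negate
Point 3:
  Latitude: degrees = first 2 digits = 89, minutes = 40.19574; 89 + 40.19574/60 = 89.6699290
  S → negative
  λ: split at 3 digits → 035° and 18.9629′; 35 + 18.9629/60 = 35.3160483
  W ⇒ negate
Point 4:
  φ: split at 2 digits → 37° and 52.93′; 37 + 52.93/60 = 37.8821667
  N ⇒ keep positive
  Lon: split at 3 digits → 008° and 40.858′; 8 + 40.858/60 = 8.6809667
  E → positive
Point 5:
  Lat: degrees = first 2 digits = 38, minutes = 10.824; 38 + 10.824/60 = 38.1804000
  S ⇒ negate
  Longitude: split at 3 digits → 109° and 51.984′; 109 + 51.984/60 = 109.8664000
  E ⇒ keep positive

1. 35.539133, 122.933607
2. 18.469267, -96.853785
3. -89.669929, -35.316048
4. 37.882167, 8.680967
5. -38.180400, 109.866400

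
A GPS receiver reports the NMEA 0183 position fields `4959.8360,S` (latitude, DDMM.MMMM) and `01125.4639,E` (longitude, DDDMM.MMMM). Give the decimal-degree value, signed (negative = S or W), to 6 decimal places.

Latitude: split at 2 digits → 49° and 59.836′; 49 + 59.836/60 = 49.9972667
hemisphere S, so the sign is −
λ: degrees = first 3 digits = 11, minutes = 25.4639; 11 + 25.4639/60 = 11.4243983
E ⇒ keep positive

-49.997267, 11.424398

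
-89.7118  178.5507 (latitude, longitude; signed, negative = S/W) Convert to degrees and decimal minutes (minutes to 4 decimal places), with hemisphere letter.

89° 42.7080′ S, 178° 33.0420′ E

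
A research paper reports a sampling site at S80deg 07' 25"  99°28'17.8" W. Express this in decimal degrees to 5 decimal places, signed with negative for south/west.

-80.12361, -99.47161

φ: 80 + 7/60 + 25/3600 = 80.123611
S → negative
Lon: 99° + 28/60 + 17.8/3600 = 99 + 0.466667 + 0.004944 = 99.471611
W → negative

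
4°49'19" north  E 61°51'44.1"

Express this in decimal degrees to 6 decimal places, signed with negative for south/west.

φ: 49′ + 19″ = 49.31667′; 4 + 49.31667/60 = 4.8219444
N → positive
Longitude: 61 + 51/60 + 44.1/3600 = 61.8622500
E → positive

4.821944, 61.862250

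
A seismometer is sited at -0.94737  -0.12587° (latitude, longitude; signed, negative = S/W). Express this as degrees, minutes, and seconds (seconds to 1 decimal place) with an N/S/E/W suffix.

Latitude is negative → S; |value| = 0.947370
φ: 0.947370 × 60 = 56.84220′ → 56′, remainder × 60 = 50.532″
Longitude is negative → W; |value| = 0.125870
λ: 0.125870 × 60 = 7.55220′ → 7′, remainder × 60 = 33.132″

0°56′50.5″ S, 0°07′33.1″ W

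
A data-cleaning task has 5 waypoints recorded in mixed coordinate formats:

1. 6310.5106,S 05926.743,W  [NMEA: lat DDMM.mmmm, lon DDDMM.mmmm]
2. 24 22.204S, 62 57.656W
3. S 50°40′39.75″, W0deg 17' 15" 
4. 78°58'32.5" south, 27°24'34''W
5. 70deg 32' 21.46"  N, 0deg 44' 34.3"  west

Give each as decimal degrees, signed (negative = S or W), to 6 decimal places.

1. -63.175177, -59.445717
2. -24.370067, -62.960933
3. -50.677708, -0.287500
4. -78.975694, -27.409444
5. 70.539294, -0.742861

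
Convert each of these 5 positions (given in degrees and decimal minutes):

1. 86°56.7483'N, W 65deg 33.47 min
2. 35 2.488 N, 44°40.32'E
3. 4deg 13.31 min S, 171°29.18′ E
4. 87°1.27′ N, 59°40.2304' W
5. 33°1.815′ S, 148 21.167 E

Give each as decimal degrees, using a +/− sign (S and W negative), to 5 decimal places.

Point 1:
  Lat: 56.7483′ = 0.945805°; total 86.945805
  N ⇒ keep positive
  Longitude: 33.47′ = 0.557833°; total 65.557833
  hemisphere W, so the sign is −
Point 2:
  Lat: 2.488′ = 0.041467°; total 35.041467
  N ⇒ keep positive
  λ: 40.32′ = 0.672000°; total 44.672000
  E → positive
Point 3:
  Latitude: 13.31′ = 0.221833°; total 4.221833
  hemisphere S, so the sign is −
  λ: 171 + 29.18/60 = 171.486333
  E ⇒ keep positive
Point 4:
  φ: 87 + 1.27/60 = 87.021167
  N ⇒ keep positive
  Lon: 59 + 40.2304/60 = 59.670507
  hemisphere W, so the sign is −
Point 5:
  Latitude: 1.815′ = 0.030250°; total 33.030250
  hemisphere S, so the sign is −
  Longitude: 148 + 21.167/60 = 148.352783
  E → positive

1. 86.94581, -65.55783
2. 35.04147, 44.67200
3. -4.22183, 171.48633
4. 87.02117, -59.67051
5. -33.03025, 148.35278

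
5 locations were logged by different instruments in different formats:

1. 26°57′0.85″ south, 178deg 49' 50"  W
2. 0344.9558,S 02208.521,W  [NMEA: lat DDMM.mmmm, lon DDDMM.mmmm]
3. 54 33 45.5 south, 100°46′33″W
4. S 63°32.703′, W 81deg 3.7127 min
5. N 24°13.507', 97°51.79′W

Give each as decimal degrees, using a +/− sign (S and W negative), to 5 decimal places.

Point 1:
  Latitude: 57′ + 0.85″ = 57.01417′; 26 + 57.01417/60 = 26.950236
  hemisphere S, so the sign is −
  λ: 178 + 49/60 + 50/3600 = 178.830556
  W → negative
Point 2:
  φ: degrees = first 2 digits = 3, minutes = 44.9558; 3 + 44.9558/60 = 3.749263
  hemisphere S, so the sign is −
  Lon: split at 3 digits → 022° and 8.521′; 22 + 8.521/60 = 22.142017
  W → negative
Point 3:
  Latitude: 54° + 33/60 + 45.5/3600 = 54 + 0.550000 + 0.012639 = 54.562639
  S ⇒ negate
  Lon: 100 + 46/60 + 33/3600 = 100.775833
  W ⇒ negate
Point 4:
  φ: 32.703′ = 0.545050°; total 63.545050
  S → negative
  Lon: 3.7127′ = 0.061878°; total 81.061878
  W ⇒ negate
Point 5:
  Lat: 24 + 13.507/60 = 24.225117
  N ⇒ keep positive
  λ: 97 + 51.79/60 = 97.863167
  hemisphere W, so the sign is −

1. -26.95024, -178.83056
2. -3.74926, -22.14202
3. -54.56264, -100.77583
4. -63.54505, -81.06188
5. 24.22512, -97.86317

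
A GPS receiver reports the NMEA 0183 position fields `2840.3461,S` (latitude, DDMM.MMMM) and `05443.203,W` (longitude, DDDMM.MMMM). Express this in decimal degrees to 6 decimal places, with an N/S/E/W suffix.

φ: split at 2 digits → 28° and 40.3461′; 28 + 40.3461/60 = 28.6724350
λ: degrees = first 3 digits = 54, minutes = 43.203; 54 + 43.203/60 = 54.7200500

28.672435° S, 54.720050° W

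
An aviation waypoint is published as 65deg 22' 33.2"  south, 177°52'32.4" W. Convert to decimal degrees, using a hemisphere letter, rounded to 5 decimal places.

65.37589° S, 177.87567° W

Latitude: 22′ + 33.2″ = 22.55333′; 65 + 22.55333/60 = 65.375889
Longitude: 177° + 52/60 + 32.4/3600 = 177 + 0.866667 + 0.009000 = 177.875667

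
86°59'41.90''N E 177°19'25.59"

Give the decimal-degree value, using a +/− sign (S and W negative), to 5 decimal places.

φ: 86° + 59/60 + 41.9/3600 = 86 + 0.983333 + 0.011639 = 86.994972
N ⇒ keep positive
Longitude: 19′ + 25.59″ = 19.42650′; 177 + 19.42650/60 = 177.323775
E ⇒ keep positive

86.99497, 177.32378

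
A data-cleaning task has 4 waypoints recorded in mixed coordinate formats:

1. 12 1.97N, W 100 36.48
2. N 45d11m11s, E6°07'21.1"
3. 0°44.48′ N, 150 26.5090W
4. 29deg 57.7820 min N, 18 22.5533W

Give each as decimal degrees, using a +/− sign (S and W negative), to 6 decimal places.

Point 1:
  Lat: 1.97′ = 0.032833°; total 12.0328333
  N → positive
  Lon: 100 + 36.48/60 = 100.6080000
  W ⇒ negate
Point 2:
  φ: 11′ + 11″ = 11.18333′; 45 + 11.18333/60 = 45.1863889
  N → positive
  λ: 6 + 7/60 + 21.1/3600 = 6.1225278
  E → positive
Point 3:
  Latitude: 44.48′ = 0.741333°; total 0.7413333
  N ⇒ keep positive
  Lon: 150 + 26.509/60 = 150.4418167
  W → negative
Point 4:
  Latitude: 29 + 57.782/60 = 29.9630333
  N → positive
  λ: 22.5533′ = 0.375888°; total 18.3758883
  hemisphere W, so the sign is −

1. 12.032833, -100.608000
2. 45.186389, 6.122528
3. 0.741333, -150.441817
4. 29.963033, -18.375888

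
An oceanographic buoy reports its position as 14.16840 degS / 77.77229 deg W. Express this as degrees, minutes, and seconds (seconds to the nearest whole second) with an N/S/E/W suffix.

14°10′6″ S, 77°46′20″ W

Lat: 0.168400 × 60 = 10.10400′ → 10′, remainder × 60 = 6.24″
Longitude: 0.772290 × 60 = 46.33740′ → 46′, remainder × 60 = 20.24″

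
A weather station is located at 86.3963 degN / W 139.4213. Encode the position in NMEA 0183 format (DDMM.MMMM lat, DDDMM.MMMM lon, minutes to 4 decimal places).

8623.7780,N / 13925.2780,W

φ: 86° + 0.396300 × 60 = 86° 23.778000′
λ: 139° + 0.421300 × 60 = 139° 25.278000′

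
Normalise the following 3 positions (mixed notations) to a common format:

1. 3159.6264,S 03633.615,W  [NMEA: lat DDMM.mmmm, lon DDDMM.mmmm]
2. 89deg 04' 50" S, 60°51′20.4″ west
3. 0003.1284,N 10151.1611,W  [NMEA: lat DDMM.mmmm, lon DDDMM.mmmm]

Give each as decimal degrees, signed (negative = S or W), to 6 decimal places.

1. -31.993773, -36.560250
2. -89.080556, -60.855667
3. 0.052140, -101.852685

Point 1:
  Latitude: split at 2 digits → 31° and 59.6264′; 31 + 59.6264/60 = 31.9937733
  S → negative
  λ: degrees = first 3 digits = 36, minutes = 33.615; 36 + 33.615/60 = 36.5602500
  W → negative
Point 2:
  φ: 89° + 4/60 + 50/3600 = 89 + 0.066667 + 0.013889 = 89.0805556
  hemisphere S, so the sign is −
  Longitude: 60° + 51/60 + 20.4/3600 = 60 + 0.850000 + 0.005667 = 60.8556667
  W ⇒ negate
Point 3:
  Latitude: split at 2 digits → 00° and 3.1284′; 0 + 3.1284/60 = 0.0521400
  N → positive
  Longitude: degrees = first 3 digits = 101, minutes = 51.1611; 101 + 51.1611/60 = 101.8526850
  W ⇒ negate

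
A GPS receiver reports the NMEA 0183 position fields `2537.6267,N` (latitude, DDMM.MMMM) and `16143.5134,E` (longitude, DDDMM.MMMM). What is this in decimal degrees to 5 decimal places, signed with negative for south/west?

25.62711, 161.72522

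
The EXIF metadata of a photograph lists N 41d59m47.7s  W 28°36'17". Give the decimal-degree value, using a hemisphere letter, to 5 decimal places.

41.99658° N, 28.60472° W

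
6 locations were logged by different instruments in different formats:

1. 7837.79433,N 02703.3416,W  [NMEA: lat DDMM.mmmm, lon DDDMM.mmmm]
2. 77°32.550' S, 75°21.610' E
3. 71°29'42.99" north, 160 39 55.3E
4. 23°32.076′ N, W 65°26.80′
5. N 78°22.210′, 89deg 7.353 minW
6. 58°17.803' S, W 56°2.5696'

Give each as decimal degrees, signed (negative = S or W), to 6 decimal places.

Point 1:
  φ: degrees = first 2 digits = 78, minutes = 37.79433; 78 + 37.79433/60 = 78.6299055
  N ⇒ keep positive
  λ: degrees = first 3 digits = 27, minutes = 3.3416; 27 + 3.3416/60 = 27.0556933
  W → negative
Point 2:
  Latitude: 77 + 32.55/60 = 77.5425000
  S ⇒ negate
  λ: 75 + 21.61/60 = 75.3601667
  E ⇒ keep positive
Point 3:
  Latitude: 71° + 29/60 + 42.99/3600 = 71 + 0.483333 + 0.011942 = 71.4952750
  N ⇒ keep positive
  λ: 39′ + 55.3″ = 39.92167′; 160 + 39.92167/60 = 160.6653611
  E → positive
Point 4:
  Lat: 23 + 32.076/60 = 23.5346000
  N ⇒ keep positive
  λ: 26.8′ = 0.446667°; total 65.4466667
  W ⇒ negate
Point 5:
  Latitude: 22.21′ = 0.370167°; total 78.3701667
  N ⇒ keep positive
  Lon: 7.353′ = 0.122550°; total 89.1225500
  W ⇒ negate
Point 6:
  Latitude: 17.803′ = 0.296717°; total 58.2967167
  S → negative
  Lon: 56 + 2.5696/60 = 56.0428267
  hemisphere W, so the sign is −

1. 78.629906, -27.055693
2. -77.542500, 75.360167
3. 71.495275, 160.665361
4. 23.534600, -65.446667
5. 78.370167, -89.122550
6. -58.296717, -56.042827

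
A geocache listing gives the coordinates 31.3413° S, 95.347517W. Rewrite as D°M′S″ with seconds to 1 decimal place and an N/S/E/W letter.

31°20′28.7″ S, 95°20′51.1″ W

φ: 0.341300° → 20.47800′; 0.47800 × 60 = 28.680″
Lon: whole degrees 95; 20.85102′ → 20′ and 51.061″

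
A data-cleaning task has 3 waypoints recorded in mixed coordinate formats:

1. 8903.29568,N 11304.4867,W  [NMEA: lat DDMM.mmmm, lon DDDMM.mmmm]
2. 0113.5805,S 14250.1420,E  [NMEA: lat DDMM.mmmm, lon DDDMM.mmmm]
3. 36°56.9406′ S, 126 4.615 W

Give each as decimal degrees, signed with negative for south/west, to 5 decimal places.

Point 1:
  Lat: split at 2 digits → 89° and 3.29568′; 89 + 3.29568/60 = 89.054928
  N ⇒ keep positive
  Longitude: degrees = first 3 digits = 113, minutes = 4.4867; 113 + 4.4867/60 = 113.074778
  W → negative
Point 2:
  φ: degrees = first 2 digits = 1, minutes = 13.5805; 1 + 13.5805/60 = 1.226342
  hemisphere S, so the sign is −
  Longitude: split at 3 digits → 142° and 50.142′; 142 + 50.142/60 = 142.835700
  E ⇒ keep positive
Point 3:
  Latitude: 36 + 56.9406/60 = 36.949010
  S ⇒ negate
  Longitude: 126 + 4.615/60 = 126.076917
  W ⇒ negate

1. 89.05493, -113.07478
2. -1.22634, 142.83570
3. -36.94901, -126.07692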